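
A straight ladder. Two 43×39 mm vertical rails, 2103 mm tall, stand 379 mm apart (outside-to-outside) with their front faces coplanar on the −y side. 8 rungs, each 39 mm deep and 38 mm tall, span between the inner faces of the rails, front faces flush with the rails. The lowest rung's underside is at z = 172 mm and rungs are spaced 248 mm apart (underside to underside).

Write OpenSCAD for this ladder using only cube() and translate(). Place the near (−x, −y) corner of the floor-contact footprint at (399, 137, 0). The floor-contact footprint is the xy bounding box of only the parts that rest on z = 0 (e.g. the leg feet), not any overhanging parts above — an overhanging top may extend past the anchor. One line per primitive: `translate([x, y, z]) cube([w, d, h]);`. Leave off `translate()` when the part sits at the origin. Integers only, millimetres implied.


translate([399, 137, 0]) cube([43, 39, 2103]);
translate([735, 137, 0]) cube([43, 39, 2103]);
translate([442, 137, 172]) cube([293, 39, 38]);
translate([442, 137, 420]) cube([293, 39, 38]);
translate([442, 137, 668]) cube([293, 39, 38]);
translate([442, 137, 916]) cube([293, 39, 38]);
translate([442, 137, 1164]) cube([293, 39, 38]);
translate([442, 137, 1412]) cube([293, 39, 38]);
translate([442, 137, 1660]) cube([293, 39, 38]);
translate([442, 137, 1908]) cube([293, 39, 38]);


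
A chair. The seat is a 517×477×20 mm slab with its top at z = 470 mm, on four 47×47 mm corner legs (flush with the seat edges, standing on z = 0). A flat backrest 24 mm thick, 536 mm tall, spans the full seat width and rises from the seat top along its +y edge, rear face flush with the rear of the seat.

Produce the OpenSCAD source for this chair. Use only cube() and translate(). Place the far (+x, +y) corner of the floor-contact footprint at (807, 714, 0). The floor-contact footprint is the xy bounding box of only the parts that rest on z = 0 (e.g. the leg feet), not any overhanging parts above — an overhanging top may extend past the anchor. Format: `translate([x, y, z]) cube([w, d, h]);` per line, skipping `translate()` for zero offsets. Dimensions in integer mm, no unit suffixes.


// leg_h = 470 - 20 = 450
translate([290, 237, 450]) cube([517, 477, 20]);
translate([290, 237, 0]) cube([47, 47, 450]);
translate([760, 237, 0]) cube([47, 47, 450]);
translate([290, 667, 0]) cube([47, 47, 450]);
translate([760, 667, 0]) cube([47, 47, 450]);
translate([290, 690, 470]) cube([517, 24, 536]);


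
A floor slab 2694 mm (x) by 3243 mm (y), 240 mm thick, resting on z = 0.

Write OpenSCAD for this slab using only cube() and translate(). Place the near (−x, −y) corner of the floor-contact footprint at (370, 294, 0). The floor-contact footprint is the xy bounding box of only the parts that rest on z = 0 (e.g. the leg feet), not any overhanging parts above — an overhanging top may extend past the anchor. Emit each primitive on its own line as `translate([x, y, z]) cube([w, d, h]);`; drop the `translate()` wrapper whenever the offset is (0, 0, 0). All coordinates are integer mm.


translate([370, 294, 0]) cube([2694, 3243, 240]);


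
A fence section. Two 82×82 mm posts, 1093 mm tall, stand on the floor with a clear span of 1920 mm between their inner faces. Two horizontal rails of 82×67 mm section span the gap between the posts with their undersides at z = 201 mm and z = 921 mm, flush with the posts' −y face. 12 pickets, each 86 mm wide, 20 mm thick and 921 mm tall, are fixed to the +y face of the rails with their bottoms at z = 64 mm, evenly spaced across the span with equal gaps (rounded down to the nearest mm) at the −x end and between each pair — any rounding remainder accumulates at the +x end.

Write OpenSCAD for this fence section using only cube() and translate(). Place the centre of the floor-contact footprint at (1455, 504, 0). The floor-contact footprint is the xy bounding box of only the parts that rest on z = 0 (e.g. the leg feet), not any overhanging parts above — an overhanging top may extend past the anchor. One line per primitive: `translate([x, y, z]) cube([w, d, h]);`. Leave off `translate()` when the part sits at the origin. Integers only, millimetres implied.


translate([413, 463, 0]) cube([82, 82, 1093]);
translate([2415, 463, 0]) cube([82, 82, 1093]);
translate([495, 463, 201]) cube([1920, 82, 67]);
translate([495, 463, 921]) cube([1920, 82, 67]);
translate([563, 545, 64]) cube([86, 20, 921]);
translate([717, 545, 64]) cube([86, 20, 921]);
translate([871, 545, 64]) cube([86, 20, 921]);
translate([1025, 545, 64]) cube([86, 20, 921]);
translate([1179, 545, 64]) cube([86, 20, 921]);
translate([1333, 545, 64]) cube([86, 20, 921]);
translate([1487, 545, 64]) cube([86, 20, 921]);
translate([1641, 545, 64]) cube([86, 20, 921]);
translate([1795, 545, 64]) cube([86, 20, 921]);
translate([1949, 545, 64]) cube([86, 20, 921]);
translate([2103, 545, 64]) cube([86, 20, 921]);
translate([2257, 545, 64]) cube([86, 20, 921]);


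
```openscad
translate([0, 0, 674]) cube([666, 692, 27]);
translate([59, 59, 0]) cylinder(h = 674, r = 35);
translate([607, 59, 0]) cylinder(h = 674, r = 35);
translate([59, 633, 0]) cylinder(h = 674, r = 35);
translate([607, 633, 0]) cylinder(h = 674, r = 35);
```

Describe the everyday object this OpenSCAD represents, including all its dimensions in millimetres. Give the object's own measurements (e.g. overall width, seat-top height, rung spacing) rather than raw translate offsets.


A rectangular dining table. The top is 666×692×27 mm with its upper surface at z = 701 mm. It stands on four round legs of 70 mm diameter, each leg's bounding box inset 24 mm from the nearest pair of top edges, running from the floor to the underside of the top.


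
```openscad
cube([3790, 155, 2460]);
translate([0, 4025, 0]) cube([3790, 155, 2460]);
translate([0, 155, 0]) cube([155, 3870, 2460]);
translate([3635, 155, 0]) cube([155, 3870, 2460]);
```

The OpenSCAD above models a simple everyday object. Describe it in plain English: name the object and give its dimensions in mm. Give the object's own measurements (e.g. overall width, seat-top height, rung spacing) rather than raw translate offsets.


The wall frame of a small rectangular building: four walls, each 2460 mm tall and 155 mm thick, enclosing a footprint 3790 mm (x) by 4180 mm (y) outside-to-outside, with no floor or roof. The front and back walls (the −y and +y sides) span the full width; the two side walls fit between them.


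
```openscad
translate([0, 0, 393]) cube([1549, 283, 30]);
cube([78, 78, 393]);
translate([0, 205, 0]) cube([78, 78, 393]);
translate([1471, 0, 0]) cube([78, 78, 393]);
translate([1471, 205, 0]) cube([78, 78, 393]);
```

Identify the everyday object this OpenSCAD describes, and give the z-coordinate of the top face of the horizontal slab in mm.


A bench. The seat-top height is 423 mm.

A long slab on four corner posts — a bench. The slab sits at z = 393 with thickness 30, so the top is 393 + 30 = 423 mm.


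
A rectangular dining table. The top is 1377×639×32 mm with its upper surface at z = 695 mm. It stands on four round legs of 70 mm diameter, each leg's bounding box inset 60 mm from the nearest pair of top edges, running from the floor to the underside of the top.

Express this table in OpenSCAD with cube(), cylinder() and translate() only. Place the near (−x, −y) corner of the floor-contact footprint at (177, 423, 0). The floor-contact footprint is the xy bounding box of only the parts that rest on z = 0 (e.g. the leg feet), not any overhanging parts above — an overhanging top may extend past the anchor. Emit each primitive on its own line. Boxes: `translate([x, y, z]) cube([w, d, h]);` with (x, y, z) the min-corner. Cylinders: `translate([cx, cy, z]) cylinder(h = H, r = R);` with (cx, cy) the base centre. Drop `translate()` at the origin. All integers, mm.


translate([117, 363, 663]) cube([1377, 639, 32]);
translate([212, 458, 0]) cylinder(h = 663, r = 35);
translate([1399, 458, 0]) cylinder(h = 663, r = 35);
translate([212, 907, 0]) cylinder(h = 663, r = 35);
translate([1399, 907, 0]) cylinder(h = 663, r = 35);


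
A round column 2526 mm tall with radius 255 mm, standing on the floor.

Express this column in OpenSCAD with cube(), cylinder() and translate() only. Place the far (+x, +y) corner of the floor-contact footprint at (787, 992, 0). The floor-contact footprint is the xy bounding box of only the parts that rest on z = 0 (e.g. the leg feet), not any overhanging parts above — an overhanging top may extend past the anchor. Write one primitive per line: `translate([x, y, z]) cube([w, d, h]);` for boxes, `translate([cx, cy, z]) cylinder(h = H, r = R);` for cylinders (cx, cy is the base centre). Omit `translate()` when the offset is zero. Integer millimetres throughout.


translate([532, 737, 0]) cylinder(h = 2526, r = 255);


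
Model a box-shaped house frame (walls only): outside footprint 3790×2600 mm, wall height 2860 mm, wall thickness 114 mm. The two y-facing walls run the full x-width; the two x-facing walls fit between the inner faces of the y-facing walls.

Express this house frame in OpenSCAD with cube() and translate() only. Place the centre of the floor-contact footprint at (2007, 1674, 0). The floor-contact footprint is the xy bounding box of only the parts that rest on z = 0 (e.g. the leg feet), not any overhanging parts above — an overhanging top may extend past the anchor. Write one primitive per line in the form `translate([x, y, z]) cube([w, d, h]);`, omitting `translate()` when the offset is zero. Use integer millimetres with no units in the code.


translate([112, 374, 0]) cube([3790, 114, 2860]);
translate([112, 2860, 0]) cube([3790, 114, 2860]);
translate([112, 488, 0]) cube([114, 2372, 2860]);
translate([3788, 488, 0]) cube([114, 2372, 2860]);


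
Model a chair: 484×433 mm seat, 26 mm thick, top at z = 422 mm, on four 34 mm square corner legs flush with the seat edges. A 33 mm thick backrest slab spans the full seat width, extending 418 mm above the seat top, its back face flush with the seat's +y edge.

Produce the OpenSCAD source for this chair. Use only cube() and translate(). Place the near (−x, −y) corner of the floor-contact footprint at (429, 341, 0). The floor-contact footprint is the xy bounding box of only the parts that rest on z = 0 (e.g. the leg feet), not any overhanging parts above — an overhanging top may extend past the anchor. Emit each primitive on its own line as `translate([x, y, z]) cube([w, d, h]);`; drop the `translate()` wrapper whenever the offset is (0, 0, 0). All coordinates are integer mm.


translate([429, 341, 396]) cube([484, 433, 26]);
translate([429, 341, 0]) cube([34, 34, 396]);
translate([879, 341, 0]) cube([34, 34, 396]);
translate([429, 740, 0]) cube([34, 34, 396]);
translate([879, 740, 0]) cube([34, 34, 396]);
translate([429, 741, 422]) cube([484, 33, 418]);


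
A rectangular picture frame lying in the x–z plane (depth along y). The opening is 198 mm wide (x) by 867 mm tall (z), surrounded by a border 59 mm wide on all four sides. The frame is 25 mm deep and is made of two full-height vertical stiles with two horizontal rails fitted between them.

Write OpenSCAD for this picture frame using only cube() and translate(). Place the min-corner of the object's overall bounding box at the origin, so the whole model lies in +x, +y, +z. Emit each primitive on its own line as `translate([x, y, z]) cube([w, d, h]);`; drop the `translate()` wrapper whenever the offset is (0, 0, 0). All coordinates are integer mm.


cube([59, 25, 985]);
translate([257, 0, 0]) cube([59, 25, 985]);
translate([59, 0, 0]) cube([198, 25, 59]);
translate([59, 0, 926]) cube([198, 25, 59]);


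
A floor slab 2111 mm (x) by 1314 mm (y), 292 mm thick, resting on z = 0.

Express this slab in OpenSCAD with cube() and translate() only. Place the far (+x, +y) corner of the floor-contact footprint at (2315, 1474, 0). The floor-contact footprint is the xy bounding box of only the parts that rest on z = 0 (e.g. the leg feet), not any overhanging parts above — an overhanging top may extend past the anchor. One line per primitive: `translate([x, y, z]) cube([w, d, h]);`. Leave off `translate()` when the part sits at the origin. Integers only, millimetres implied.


translate([204, 160, 0]) cube([2111, 1314, 292]);


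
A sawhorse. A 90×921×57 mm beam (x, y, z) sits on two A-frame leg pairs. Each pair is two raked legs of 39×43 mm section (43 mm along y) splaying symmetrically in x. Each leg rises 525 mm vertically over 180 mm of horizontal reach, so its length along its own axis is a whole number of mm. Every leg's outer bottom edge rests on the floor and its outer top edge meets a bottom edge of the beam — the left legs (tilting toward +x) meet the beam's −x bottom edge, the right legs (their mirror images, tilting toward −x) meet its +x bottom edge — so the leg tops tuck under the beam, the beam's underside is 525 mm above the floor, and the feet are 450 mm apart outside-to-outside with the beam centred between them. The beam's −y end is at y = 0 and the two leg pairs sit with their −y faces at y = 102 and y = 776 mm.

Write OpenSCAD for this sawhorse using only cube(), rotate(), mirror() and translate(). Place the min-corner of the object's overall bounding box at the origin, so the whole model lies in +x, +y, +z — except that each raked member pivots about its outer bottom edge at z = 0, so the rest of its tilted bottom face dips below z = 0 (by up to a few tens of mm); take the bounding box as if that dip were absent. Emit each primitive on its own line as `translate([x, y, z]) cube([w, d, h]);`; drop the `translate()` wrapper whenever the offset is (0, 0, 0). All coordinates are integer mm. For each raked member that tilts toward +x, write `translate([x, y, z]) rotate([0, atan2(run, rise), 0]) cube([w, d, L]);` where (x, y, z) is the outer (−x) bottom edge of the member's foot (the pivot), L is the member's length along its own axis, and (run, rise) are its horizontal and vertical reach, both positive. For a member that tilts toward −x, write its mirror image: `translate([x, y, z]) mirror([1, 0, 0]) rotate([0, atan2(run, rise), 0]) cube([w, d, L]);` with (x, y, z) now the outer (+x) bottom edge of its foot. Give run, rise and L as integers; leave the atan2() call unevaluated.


translate([180, 0, 525]) cube([90, 921, 57]);
translate([0, 102, 0]) rotate([0, atan2(180, 525), 0]) cube([39, 43, 555]);
translate([450, 102, 0]) mirror([1, 0, 0]) rotate([0, atan2(180, 525), 0]) cube([39, 43, 555]);
translate([0, 776, 0]) rotate([0, atan2(180, 525), 0]) cube([39, 43, 555]);
translate([450, 776, 0]) mirror([1, 0, 0]) rotate([0, atan2(180, 525), 0]) cube([39, 43, 555]);


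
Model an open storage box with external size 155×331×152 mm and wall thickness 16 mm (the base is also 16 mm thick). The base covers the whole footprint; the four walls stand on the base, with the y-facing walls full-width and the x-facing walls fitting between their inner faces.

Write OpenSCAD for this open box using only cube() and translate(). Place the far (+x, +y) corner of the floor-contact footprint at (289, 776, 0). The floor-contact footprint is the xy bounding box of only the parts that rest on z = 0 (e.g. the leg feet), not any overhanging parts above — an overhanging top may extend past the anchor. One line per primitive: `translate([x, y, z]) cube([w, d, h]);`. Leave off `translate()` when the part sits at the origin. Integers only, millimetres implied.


translate([134, 445, 0]) cube([155, 331, 16]);
translate([134, 445, 16]) cube([155, 16, 136]);
translate([134, 760, 16]) cube([155, 16, 136]);
translate([134, 461, 16]) cube([16, 299, 136]);
translate([273, 461, 16]) cube([16, 299, 136]);


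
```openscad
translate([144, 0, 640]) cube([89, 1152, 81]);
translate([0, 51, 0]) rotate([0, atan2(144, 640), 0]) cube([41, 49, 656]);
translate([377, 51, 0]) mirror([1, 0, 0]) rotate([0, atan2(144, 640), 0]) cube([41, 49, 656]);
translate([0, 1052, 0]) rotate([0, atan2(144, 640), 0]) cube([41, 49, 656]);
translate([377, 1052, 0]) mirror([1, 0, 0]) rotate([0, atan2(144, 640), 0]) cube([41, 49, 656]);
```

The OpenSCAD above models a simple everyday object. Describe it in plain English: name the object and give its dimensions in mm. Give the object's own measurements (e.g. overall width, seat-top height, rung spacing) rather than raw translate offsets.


A sawhorse. A 89×1152×81 mm beam (x, y, z) sits on two A-frame leg pairs. Each pair is two raked legs of 41×49 mm section (49 mm along y) splaying symmetrically in x. Each leg rises 640 mm vertically over 144 mm of horizontal reach and is 656 mm long along its own axis. Every leg's outer bottom edge rests on the floor and its outer top edge meets a bottom edge of the beam — the left legs (tilting toward +x) meet the beam's −x bottom edge, the right legs (their mirror images, tilting toward −x) meet its +x bottom edge — so the leg tops tuck under the beam, the beam's underside is 640 mm above the floor, and the feet are 377 mm apart outside-to-outside with the beam centred between them. The two leg pairs are set in 51 mm from either end of the beam.


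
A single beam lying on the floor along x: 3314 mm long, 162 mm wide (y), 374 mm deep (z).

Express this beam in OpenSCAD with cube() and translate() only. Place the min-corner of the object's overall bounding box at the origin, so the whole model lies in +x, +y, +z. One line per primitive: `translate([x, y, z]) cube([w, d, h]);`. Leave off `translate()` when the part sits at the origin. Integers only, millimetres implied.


cube([3314, 162, 374]);


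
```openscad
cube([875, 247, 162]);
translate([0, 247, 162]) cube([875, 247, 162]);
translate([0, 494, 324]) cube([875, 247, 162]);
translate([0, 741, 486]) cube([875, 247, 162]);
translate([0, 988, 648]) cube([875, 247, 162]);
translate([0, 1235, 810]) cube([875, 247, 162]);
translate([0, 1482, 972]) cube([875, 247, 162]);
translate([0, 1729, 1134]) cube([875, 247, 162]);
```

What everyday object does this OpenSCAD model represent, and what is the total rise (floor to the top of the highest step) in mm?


A staircase. The total rise is 1296 mm.

8 identical blocks, each offset up and back from the previous — a staircase. Each step is 162 mm tall and there are 8 of them, so the total rise is 8 × 162 = 1296 mm.


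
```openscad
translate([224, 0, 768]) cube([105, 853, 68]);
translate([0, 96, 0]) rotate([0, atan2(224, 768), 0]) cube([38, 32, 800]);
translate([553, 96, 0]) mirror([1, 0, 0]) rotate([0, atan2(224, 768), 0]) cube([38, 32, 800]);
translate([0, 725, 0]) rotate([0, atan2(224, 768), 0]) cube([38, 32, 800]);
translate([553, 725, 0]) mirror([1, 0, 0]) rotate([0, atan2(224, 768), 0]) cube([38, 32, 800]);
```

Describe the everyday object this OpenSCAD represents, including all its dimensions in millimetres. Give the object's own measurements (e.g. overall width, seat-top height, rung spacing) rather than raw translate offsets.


A sawhorse. A 105×853×68 mm beam (x, y, z) sits on two A-frame leg pairs. Each pair is two raked legs of 38×32 mm section (32 mm along y) splaying symmetrically in x. Each leg rises 768 mm vertically over 224 mm of horizontal reach and is 800 mm long along its own axis. Every leg's outer bottom edge rests on the floor and its outer top edge meets a bottom edge of the beam — the left legs (tilting toward +x) meet the beam's −x bottom edge, the right legs (their mirror images, tilting toward −x) meet its +x bottom edge — so the leg tops tuck under the beam, the beam's underside is 768 mm above the floor, and the feet are 553 mm apart outside-to-outside with the beam centred between them. The two leg pairs are set in 96 mm from either end of the beam.


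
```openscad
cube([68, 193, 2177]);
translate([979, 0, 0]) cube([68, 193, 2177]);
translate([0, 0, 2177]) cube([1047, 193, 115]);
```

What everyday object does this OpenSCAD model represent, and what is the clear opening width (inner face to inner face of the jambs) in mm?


A door frame. The clear opening width is 911 mm.

Two 2177 mm tall posts with a header on top — a door frame. The left jamb is 68 mm wide at x = 0; the right jamb starts at x = 979. The clear opening is 979 − 68 = 911 mm.


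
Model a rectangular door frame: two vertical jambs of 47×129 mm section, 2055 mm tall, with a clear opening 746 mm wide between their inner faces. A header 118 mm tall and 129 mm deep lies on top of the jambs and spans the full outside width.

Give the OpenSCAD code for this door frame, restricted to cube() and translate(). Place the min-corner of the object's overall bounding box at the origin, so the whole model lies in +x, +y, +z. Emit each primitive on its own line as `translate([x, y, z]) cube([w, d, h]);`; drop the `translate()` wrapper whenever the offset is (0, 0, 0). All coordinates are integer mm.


cube([47, 129, 2055]);
translate([793, 0, 0]) cube([47, 129, 2055]);
translate([0, 0, 2055]) cube([840, 129, 118]);


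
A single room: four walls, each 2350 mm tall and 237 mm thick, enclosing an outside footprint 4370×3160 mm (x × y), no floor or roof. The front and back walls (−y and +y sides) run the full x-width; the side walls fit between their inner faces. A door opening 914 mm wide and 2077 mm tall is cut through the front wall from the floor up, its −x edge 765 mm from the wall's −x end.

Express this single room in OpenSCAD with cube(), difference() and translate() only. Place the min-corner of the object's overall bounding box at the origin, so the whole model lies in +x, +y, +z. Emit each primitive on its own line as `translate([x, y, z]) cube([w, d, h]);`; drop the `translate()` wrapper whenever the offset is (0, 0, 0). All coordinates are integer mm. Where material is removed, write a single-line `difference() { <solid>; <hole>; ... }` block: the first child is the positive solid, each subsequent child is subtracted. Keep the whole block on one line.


difference() { cube([4370, 237, 2350]); translate([765, 0, 0]) cube([914, 237, 2077]); }
translate([0, 2923, 0]) cube([4370, 237, 2350]);
translate([0, 237, 0]) cube([237, 2686, 2350]);
translate([4133, 237, 0]) cube([237, 2686, 2350]);


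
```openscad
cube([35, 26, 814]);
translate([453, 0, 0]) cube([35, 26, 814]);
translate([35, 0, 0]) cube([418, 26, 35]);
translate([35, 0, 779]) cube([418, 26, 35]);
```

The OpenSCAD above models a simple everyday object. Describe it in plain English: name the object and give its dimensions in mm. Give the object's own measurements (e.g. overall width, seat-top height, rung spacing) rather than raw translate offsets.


A rectangular picture frame lying in the x–z plane (depth along y). The opening is 418 mm wide (x) by 744 mm tall (z), surrounded by a border 35 mm wide on all four sides. The frame is 26 mm deep and is made of two full-height vertical stiles with two horizontal rails fitted between them.


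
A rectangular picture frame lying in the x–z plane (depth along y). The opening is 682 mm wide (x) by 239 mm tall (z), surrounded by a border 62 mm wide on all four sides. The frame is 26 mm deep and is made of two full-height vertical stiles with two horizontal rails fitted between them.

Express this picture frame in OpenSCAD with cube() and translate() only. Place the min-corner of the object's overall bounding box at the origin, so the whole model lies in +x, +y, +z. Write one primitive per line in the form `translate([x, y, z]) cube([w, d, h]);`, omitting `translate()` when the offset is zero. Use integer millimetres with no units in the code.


cube([62, 26, 363]);
translate([744, 0, 0]) cube([62, 26, 363]);
translate([62, 0, 0]) cube([682, 26, 62]);
translate([62, 0, 301]) cube([682, 26, 62]);


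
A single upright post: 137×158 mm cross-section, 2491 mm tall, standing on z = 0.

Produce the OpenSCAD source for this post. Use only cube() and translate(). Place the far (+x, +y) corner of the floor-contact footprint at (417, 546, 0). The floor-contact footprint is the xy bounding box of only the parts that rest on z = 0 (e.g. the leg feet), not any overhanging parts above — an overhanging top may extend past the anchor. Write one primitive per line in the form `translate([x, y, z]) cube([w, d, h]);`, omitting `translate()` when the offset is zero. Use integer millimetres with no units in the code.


translate([280, 388, 0]) cube([137, 158, 2491]);


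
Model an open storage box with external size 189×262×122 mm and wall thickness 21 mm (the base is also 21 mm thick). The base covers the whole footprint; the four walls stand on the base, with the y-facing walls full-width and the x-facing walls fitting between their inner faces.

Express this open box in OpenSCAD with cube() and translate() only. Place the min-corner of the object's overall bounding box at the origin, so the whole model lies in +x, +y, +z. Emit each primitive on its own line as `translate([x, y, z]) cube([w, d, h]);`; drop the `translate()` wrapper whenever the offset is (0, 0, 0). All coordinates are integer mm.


cube([189, 262, 21]);
translate([0, 0, 21]) cube([189, 21, 101]);
translate([0, 241, 21]) cube([189, 21, 101]);
translate([0, 21, 21]) cube([21, 220, 101]);
translate([168, 21, 21]) cube([21, 220, 101]);


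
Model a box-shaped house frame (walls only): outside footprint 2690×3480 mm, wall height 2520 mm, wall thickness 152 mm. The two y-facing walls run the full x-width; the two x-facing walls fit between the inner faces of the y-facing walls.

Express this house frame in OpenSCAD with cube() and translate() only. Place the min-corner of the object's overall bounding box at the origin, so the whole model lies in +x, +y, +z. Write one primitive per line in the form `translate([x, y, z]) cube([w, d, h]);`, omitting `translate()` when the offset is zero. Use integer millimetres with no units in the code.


cube([2690, 152, 2520]);
translate([0, 3328, 0]) cube([2690, 152, 2520]);
translate([0, 152, 0]) cube([152, 3176, 2520]);
translate([2538, 152, 0]) cube([152, 3176, 2520]);


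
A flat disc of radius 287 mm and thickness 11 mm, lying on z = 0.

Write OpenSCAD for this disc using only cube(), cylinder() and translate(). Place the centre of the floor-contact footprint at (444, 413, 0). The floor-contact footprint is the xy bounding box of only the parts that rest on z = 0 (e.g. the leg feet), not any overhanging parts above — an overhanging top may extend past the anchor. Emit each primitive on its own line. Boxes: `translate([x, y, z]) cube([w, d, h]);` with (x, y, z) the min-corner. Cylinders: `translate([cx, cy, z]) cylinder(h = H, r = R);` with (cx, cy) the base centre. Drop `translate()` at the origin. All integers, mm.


translate([444, 413, 0]) cylinder(h = 11, r = 287);


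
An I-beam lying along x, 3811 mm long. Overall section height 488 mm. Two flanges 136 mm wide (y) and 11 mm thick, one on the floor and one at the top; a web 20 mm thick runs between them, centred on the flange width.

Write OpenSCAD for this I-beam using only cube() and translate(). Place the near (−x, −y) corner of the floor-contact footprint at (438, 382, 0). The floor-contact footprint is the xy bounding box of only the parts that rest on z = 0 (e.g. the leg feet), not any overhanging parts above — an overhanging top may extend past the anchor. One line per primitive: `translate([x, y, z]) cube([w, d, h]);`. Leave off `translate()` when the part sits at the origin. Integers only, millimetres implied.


translate([438, 382, 0]) cube([3811, 136, 11]);
translate([438, 440, 11]) cube([3811, 20, 466]);
translate([438, 382, 477]) cube([3811, 136, 11]);


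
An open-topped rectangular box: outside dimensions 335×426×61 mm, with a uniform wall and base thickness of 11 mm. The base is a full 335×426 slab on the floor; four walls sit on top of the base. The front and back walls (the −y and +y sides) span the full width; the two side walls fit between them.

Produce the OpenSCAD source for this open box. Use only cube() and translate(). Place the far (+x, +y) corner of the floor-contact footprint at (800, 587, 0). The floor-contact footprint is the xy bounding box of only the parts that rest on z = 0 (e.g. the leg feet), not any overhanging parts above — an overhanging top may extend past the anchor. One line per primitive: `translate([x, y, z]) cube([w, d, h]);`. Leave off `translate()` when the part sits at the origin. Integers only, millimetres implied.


translate([465, 161, 0]) cube([335, 426, 11]);
translate([465, 161, 11]) cube([335, 11, 50]);
translate([465, 576, 11]) cube([335, 11, 50]);
translate([465, 172, 11]) cube([11, 404, 50]);
translate([789, 172, 11]) cube([11, 404, 50]);


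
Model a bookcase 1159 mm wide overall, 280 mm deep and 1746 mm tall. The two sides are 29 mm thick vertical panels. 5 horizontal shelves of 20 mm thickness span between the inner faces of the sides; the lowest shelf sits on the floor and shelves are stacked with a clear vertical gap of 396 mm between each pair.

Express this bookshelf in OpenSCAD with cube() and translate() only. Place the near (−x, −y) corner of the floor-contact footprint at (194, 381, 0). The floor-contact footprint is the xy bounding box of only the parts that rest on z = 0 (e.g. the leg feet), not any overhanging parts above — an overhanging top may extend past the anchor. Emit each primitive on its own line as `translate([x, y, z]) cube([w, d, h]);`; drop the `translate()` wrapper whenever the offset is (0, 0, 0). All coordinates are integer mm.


translate([194, 381, 0]) cube([29, 280, 1746]);
translate([1324, 381, 0]) cube([29, 280, 1746]);
translate([223, 381, 0]) cube([1101, 280, 20]);
translate([223, 381, 416]) cube([1101, 280, 20]);
translate([223, 381, 832]) cube([1101, 280, 20]);
translate([223, 381, 1248]) cube([1101, 280, 20]);
translate([223, 381, 1664]) cube([1101, 280, 20]);


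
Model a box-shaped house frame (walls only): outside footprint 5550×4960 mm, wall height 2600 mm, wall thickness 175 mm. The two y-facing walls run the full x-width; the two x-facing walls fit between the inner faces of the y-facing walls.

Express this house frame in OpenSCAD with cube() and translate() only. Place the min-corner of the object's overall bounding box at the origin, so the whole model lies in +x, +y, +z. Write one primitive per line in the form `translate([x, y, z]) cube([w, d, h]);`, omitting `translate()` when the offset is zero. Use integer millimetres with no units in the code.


cube([5550, 175, 2600]);
translate([0, 4785, 0]) cube([5550, 175, 2600]);
translate([0, 175, 0]) cube([175, 4610, 2600]);
translate([5375, 175, 0]) cube([175, 4610, 2600]);


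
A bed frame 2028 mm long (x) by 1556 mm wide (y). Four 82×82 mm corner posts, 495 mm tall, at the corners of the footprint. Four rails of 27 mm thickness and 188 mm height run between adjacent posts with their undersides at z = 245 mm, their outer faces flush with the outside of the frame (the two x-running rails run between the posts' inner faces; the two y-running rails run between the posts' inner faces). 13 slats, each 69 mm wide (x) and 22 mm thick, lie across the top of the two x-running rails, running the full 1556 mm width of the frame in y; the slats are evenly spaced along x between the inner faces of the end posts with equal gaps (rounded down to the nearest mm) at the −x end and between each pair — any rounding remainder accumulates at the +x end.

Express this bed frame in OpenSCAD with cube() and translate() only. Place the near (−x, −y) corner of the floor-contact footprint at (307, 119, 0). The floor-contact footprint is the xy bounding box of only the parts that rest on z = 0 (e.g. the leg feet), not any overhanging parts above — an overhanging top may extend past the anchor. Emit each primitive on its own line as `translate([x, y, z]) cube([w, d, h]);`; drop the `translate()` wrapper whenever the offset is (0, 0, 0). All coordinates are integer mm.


translate([307, 119, 0]) cube([82, 82, 495]);
translate([307, 1593, 0]) cube([82, 82, 495]);
translate([2253, 119, 0]) cube([82, 82, 495]);
translate([2253, 1593, 0]) cube([82, 82, 495]);
translate([389, 119, 245]) cube([1864, 27, 188]);
translate([389, 1648, 245]) cube([1864, 27, 188]);
translate([307, 201, 245]) cube([27, 1392, 188]);
translate([2308, 201, 245]) cube([27, 1392, 188]);
translate([458, 119, 433]) cube([69, 1556, 22]);
translate([596, 119, 433]) cube([69, 1556, 22]);
translate([734, 119, 433]) cube([69, 1556, 22]);
translate([872, 119, 433]) cube([69, 1556, 22]);
translate([1010, 119, 433]) cube([69, 1556, 22]);
translate([1148, 119, 433]) cube([69, 1556, 22]);
translate([1286, 119, 433]) cube([69, 1556, 22]);
translate([1424, 119, 433]) cube([69, 1556, 22]);
translate([1562, 119, 433]) cube([69, 1556, 22]);
translate([1700, 119, 433]) cube([69, 1556, 22]);
translate([1838, 119, 433]) cube([69, 1556, 22]);
translate([1976, 119, 433]) cube([69, 1556, 22]);
translate([2114, 119, 433]) cube([69, 1556, 22]);


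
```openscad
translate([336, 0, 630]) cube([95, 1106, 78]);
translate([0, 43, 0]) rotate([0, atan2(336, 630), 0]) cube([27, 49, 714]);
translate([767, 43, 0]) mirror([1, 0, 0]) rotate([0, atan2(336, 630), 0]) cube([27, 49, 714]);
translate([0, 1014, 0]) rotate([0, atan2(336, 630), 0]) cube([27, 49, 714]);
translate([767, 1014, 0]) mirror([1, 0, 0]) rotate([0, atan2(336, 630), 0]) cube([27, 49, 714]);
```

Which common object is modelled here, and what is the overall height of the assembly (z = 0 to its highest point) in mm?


A sawhorse. The overall height is 708 mm.

A beam across two mirrored pairs of raked legs — a sawhorse. The beam's underside is at z = 630 (matching the legs' vertical rise in atan2(336, 630)) and the beam is 78 mm tall, so its top is at 630 + 78 = 708 mm. The raked legs top out at the beam's underside, so that is the highest point.


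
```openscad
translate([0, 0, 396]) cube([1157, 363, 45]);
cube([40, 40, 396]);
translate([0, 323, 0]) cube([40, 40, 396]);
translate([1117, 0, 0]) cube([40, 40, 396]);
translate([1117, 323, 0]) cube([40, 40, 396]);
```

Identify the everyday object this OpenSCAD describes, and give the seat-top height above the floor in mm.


A bench. The seat-top height is 441 mm.

A long slab on four corner posts — a bench. The slab sits at z = 396 with thickness 45, so the top is 396 + 45 = 441 mm.


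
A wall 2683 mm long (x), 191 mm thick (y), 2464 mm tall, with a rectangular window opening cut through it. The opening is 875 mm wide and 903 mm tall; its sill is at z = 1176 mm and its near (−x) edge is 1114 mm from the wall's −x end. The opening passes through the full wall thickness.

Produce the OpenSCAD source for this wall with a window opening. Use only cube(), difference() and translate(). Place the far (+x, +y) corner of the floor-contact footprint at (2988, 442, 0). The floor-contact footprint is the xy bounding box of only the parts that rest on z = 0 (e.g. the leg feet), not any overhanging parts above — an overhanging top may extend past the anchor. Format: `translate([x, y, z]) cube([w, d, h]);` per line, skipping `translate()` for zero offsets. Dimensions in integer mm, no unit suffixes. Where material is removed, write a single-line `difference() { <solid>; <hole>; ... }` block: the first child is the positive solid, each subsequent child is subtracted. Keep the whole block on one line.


difference() { translate([305, 251, 0]) cube([2683, 191, 2464]); translate([1419, 251, 1176]) cube([875, 191, 903]); }


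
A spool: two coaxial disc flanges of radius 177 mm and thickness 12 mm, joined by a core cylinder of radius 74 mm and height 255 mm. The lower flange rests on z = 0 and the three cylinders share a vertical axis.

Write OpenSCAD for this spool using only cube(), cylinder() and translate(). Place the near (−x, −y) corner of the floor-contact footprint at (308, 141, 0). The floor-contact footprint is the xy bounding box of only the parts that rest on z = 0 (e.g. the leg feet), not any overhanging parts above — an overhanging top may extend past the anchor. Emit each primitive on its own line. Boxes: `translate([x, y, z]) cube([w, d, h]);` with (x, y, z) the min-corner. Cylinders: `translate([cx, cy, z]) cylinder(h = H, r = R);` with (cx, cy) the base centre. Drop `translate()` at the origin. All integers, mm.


translate([485, 318, 0]) cylinder(h = 12, r = 177);
translate([485, 318, 12]) cylinder(h = 255, r = 74);
translate([485, 318, 267]) cylinder(h = 12, r = 177);


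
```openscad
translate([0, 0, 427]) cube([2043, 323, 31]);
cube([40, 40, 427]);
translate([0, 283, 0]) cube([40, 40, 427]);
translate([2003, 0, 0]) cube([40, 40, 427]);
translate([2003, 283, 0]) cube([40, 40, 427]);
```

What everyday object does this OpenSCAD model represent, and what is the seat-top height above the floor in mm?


A bench. The seat-top height is 458 mm.

A long slab on four corner posts — a bench. The slab sits at z = 427 with thickness 31, so the top is 427 + 31 = 458 mm.


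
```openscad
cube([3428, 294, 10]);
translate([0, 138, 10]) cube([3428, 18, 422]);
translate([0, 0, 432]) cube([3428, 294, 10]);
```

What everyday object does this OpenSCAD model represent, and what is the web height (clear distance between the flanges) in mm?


An I-beam. The web height is 422 mm.

Two wide flanges with a thin centred web — an I-beam. Overall 442 mm minus two 10 mm flanges gives a web of 442 − 2·10 = 422 mm.


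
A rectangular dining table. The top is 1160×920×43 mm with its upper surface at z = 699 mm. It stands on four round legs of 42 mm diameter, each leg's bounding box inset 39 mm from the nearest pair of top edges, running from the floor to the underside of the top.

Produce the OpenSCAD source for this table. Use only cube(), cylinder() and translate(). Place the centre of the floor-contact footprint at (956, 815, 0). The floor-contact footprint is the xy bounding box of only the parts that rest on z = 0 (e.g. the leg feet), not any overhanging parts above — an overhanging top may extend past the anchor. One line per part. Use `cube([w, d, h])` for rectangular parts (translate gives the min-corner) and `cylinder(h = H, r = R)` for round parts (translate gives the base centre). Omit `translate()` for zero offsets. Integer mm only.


// leg_h = 699 - 43 = 656
translate([376, 355, 656]) cube([1160, 920, 43]);
translate([436, 415, 0]) cylinder(h = 656, r = 21);
translate([1476, 415, 0]) cylinder(h = 656, r = 21);
translate([436, 1215, 0]) cylinder(h = 656, r = 21);
translate([1476, 1215, 0]) cylinder(h = 656, r = 21);


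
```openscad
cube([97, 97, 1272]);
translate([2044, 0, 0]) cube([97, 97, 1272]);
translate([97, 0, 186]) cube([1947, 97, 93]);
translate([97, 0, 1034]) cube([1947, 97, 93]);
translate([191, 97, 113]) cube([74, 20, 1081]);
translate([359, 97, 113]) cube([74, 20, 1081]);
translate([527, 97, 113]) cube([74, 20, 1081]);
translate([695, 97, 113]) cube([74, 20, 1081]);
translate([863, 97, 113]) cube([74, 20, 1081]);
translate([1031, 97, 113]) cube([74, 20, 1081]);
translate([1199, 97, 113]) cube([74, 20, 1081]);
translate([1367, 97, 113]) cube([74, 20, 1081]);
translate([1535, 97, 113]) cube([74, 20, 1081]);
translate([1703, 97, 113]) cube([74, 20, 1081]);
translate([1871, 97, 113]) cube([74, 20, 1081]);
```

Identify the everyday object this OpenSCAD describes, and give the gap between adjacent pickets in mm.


A fence section. The picket gap is 94 mm.

Two posts, two rails, 11 pickets — a fence section. Span 1947 mm holds 11 pickets of 74 mm with 12 equal gaps: ⌊(1947 − 11·74) / 12⌋ = 94 mm.


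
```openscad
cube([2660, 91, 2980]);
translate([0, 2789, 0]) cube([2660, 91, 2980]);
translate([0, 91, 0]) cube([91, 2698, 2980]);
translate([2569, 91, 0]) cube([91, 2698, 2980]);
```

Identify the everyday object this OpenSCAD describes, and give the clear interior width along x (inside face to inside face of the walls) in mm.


A house (or room) frame. The interior width is 2478 mm.

Four 2980 mm walls enclosing a rectangle with no floor or roof — a room or house frame. Outside width is 2660 mm and wall thickness is 91 mm, so the interior width is 2660 − 2 × 91 = 2478 mm.


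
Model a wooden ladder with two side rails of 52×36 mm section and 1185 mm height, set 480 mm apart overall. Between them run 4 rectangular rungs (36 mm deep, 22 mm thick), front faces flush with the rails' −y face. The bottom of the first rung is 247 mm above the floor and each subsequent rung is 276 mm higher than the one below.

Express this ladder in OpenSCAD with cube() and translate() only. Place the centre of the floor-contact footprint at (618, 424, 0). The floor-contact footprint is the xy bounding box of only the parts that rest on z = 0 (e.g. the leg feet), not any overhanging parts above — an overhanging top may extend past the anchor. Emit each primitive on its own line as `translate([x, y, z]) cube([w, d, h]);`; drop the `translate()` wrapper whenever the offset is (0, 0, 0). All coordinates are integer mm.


translate([378, 406, 0]) cube([52, 36, 1185]);
translate([806, 406, 0]) cube([52, 36, 1185]);
translate([430, 406, 247]) cube([376, 36, 22]);
translate([430, 406, 523]) cube([376, 36, 22]);
translate([430, 406, 799]) cube([376, 36, 22]);
translate([430, 406, 1075]) cube([376, 36, 22]);
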